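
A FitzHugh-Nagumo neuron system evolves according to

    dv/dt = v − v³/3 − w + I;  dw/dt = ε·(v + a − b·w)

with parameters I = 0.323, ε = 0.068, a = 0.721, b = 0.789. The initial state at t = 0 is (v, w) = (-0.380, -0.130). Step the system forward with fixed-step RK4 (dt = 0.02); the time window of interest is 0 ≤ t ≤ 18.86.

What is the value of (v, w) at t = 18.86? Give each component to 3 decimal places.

(v, w) = (-1.990, 0.926)

t=0.000: state=(-0.380, -0.130)
step 1 (dt=0.02): k1=(0.091, 0.030), k2=(0.092, 0.030), k3=(0.092, 0.030), k4=(0.092, 0.030); state += dt/6·(k1+2k2+2k3+k4)
t=0.020: state=(-0.378, -0.129)
t=0.040: state=(-0.376, -0.129)
t=0.060: state=(-0.374, -0.128)
continuing one RK4 step at a time; state shown every 50 steps (Δt=1):
t=1.000: state=(-0.255, -0.097)
t=2.000: state=(0.002, -0.054)
t=3.000: state=(0.592, 0.014)
t=4.000: state=(1.446, 0.130)
t=5.000: state=(1.729, 0.280)
t=6.000: state=(1.708, 0.427)
t=7.000: state=(1.641, 0.563)
t=8.000: state=(1.566, 0.688)
t=9.000: state=(1.485, 0.801)
t=10.000: state=(1.397, 0.902)
t=11.000: state=(1.301, 0.992)
t=12.000: state=(1.191, 1.070)
t=13.000: state=(1.058, 1.137)
t=14.000: state=(0.880, 1.190)
t=15.000: state=(0.599, 1.225)
t=16.000: state=(0.018, 1.232)
t=17.000: state=(-1.296, 1.176)
t=18.000: state=(-1.977, 1.046)
t=18.860: state=(-1.990, 0.926)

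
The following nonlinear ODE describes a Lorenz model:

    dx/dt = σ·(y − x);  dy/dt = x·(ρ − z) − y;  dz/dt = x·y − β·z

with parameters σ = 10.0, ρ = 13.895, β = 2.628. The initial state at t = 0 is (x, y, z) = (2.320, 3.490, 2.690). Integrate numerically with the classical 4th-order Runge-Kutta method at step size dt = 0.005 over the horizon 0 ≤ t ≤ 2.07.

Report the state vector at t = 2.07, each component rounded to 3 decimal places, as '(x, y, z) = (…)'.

t=0.000: state=(2.320, 3.490, 2.690)
step 1 (dt=0.005): k1=(11.700, 22.506, 1.027), k2=(11.970, 22.771, 1.255), k3=(11.970, 22.777, 1.257), k4=(12.240, 23.047, 1.491); state += dt/6·(k1+2k2+2k3+k4)
t=0.005: state=(2.380, 3.604, 2.696)
t=0.010: state=(2.442, 3.721, 2.705)
t=0.015: state=(2.508, 3.840, 2.716)
continuing one RK4 step at a time; state shown every 20 steps (Δt=0.1):
t=0.100: state=(4.052, 6.382, 3.449)
t=0.200: state=(6.980, 10.389, 6.812)
t=0.300: state=(10.075, 12.140, 14.292)
t=0.400: state=(9.807, 7.123, 20.074)
t=0.500: state=(6.005, 1.989, 18.439)
t=0.600: state=(2.843, 0.658, 14.604)
t=0.700: state=(1.471, 0.756, 11.345)
t=0.800: state=(1.152, 1.140, 8.826)
t=0.900: state=(1.350, 1.740, 6.941)
t=1.000: state=(1.942, 2.758, 5.659)
t=1.100: state=(3.052, 4.502, 5.145)
t=1.200: state=(4.922, 7.227, 6.027)
t=1.300: state=(7.525, 10.215, 9.557)
t=1.400: state=(9.504, 10.268, 15.522)
t=1.500: state=(8.535, 6.034, 18.688)
t=1.600: state=(5.549, 2.624, 16.918)
t=1.700: state=(3.283, 1.737, 13.774)
t=1.800: state=(2.356, 1.958, 11.018)
t=1.900: state=(2.335, 2.642, 8.931)
t=2.000: state=(2.926, 3.803, 7.603)
t=2.070: state=(3.688, 4.995, 7.254)

(x, y, z) = (3.688, 4.995, 7.254)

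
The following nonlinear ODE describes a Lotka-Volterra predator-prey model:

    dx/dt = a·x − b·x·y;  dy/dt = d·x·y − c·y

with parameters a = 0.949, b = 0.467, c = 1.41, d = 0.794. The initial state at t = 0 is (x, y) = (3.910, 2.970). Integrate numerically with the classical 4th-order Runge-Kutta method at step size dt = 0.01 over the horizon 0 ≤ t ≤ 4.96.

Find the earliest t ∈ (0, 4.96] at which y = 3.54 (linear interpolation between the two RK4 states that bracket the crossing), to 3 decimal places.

t=0.000: state=(3.910, 2.970)
step 1 (dt=0.01): k1=(-1.713, 5.033), k2=(-1.755, 5.055), k3=(-1.755, 5.055), k4=(-1.797, 5.076); state += dt/6·(k1+2k2+2k3+k4)
t=0.010: state=(3.892, 3.021)
t=0.020: state=(3.874, 3.072)
t=0.030: state=(3.855, 3.123)
t=0.100: state=(3.698, 3.491)
next step: t=0.110: state=(3.672, 3.544) — y has crossed 3.54
linear interpolation between t=0.100 (3.49076) and t=0.110 (3.54408) → t≈0.109

t = 0.109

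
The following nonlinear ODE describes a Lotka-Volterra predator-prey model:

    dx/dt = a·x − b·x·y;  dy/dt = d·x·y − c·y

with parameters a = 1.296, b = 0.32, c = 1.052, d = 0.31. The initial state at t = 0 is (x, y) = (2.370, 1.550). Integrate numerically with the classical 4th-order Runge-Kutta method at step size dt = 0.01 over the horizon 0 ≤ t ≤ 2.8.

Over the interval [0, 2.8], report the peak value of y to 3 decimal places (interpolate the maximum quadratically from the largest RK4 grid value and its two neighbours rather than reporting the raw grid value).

max y = 8.747

t=0.000: state=(2.370, 1.550)
step 1 (dt=0.01): k1=(1.896, -0.492), k2=(1.905, -0.486), k3=(1.905, -0.486), k4=(1.915, -0.481); state += dt/6·(k1+2k2+2k3+k4)
t=0.010: state=(2.389, 1.545)
t=0.020: state=(2.408, 1.540)
t=0.030: state=(2.428, 1.536)
continuing one RK4 step at a time; state shown every 10 steps (Δt=0.1):
t=0.100: state=(2.569, 1.506)
t=0.200: state=(2.789, 1.473)
t=0.300: state=(3.030, 1.451)
t=0.400: state=(3.293, 1.441)
t=0.500: state=(3.580, 1.442)
t=0.600: state=(3.890, 1.458)
t=0.700: state=(4.225, 1.488)
t=0.800: state=(4.583, 1.535)
t=0.900: state=(4.962, 1.602)
t=1.000: state=(5.359, 1.692)
t=1.100: state=(5.768, 1.810)
t=1.200: state=(6.183, 1.961)
t=1.300: state=(6.591, 2.151)
t=1.400: state=(6.978, 2.390)
t=1.500: state=(7.325, 2.686)
t=1.600: state=(7.609, 3.048)
t=1.700: state=(7.804, 3.485)
t=1.800: state=(7.883, 4.002)
t=1.900: state=(7.822, 4.597)
t=2.000: state=(7.606, 5.257)
t=2.100: state=(7.237, 5.959)
t=2.200: state=(6.731, 6.663)
t=2.300: state=(6.125, 7.321)
t=2.400: state=(5.465, 7.888)
t=2.500: state=(4.798, 8.324)
t=2.600: state=(4.164, 8.609)
t=2.700: state=(3.590, 8.737)
t=2.800: state=(3.090, 8.721)
largest grid value and its neighbours: y(2.730)=8.74652, y(2.740)=8.74686, y(2.750)=8.74583
parabola through these three points peaks at t≈2.737 with y≈8.74691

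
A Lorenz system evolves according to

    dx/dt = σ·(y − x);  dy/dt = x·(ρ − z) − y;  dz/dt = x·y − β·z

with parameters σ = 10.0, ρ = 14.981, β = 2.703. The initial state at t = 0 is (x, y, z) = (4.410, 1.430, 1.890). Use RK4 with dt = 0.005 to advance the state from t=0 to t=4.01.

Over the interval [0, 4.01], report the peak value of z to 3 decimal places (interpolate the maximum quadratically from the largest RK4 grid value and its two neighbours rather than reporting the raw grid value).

t=0.000: state=(4.410, 1.430, 1.890)
step 1 (dt=0.005): k1=(-29.800, 56.301, 1.198), k2=(-27.647, 55.172, 1.693), k3=(-27.730, 55.240, 1.686), k4=(-25.652, 54.174, 2.156); state += dt/6·(k1+2k2+2k3+k4)
t=0.005: state=(4.271, 1.706, 1.898)
t=0.010: state=(4.153, 1.972, 1.911)
t=0.015: state=(4.053, 2.230, 1.929)
continuing one RK4 step at a time; state shown every 40 steps (Δt=0.2):
t=0.200: state=(7.256, 11.124, 6.568)
t=0.400: state=(10.485, 6.952, 22.417)
t=0.600: state=(2.272, -0.001, 15.166)
t=0.800: state=(0.557, 0.480, 8.858)
t=1.000: state=(0.952, 1.415, 5.261)
t=1.200: state=(2.869, 4.559, 3.920)
t=1.400: state=(8.541, 12.089, 10.264)
t=1.600: state=(8.675, 4.600, 21.250)
t=1.800: state=(2.199, 0.771, 13.732)
t=2.000: state=(1.469, 1.788, 8.282)
t=2.200: state=(3.194, 4.735, 5.958)
t=2.400: state=(8.040, 10.931, 10.834)
t=2.600: state=(8.590, 5.590, 20.076)
t=2.800: state=(3.121, 1.737, 14.075)
t=3.000: state=(2.560, 3.096, 9.086)
t=3.200: state=(5.030, 7.008, 8.231)
t=3.400: state=(9.073, 9.981, 15.673)
t=3.600: state=(6.213, 3.692, 17.601)
t=3.800: state=(3.299, 2.974, 12.163)
t=4.000: state=(4.245, 5.424, 9.383)
t=4.010: state=(4.366, 5.610, 9.367)
largest grid value and its neighbours: z(0.405)=22.46363, z(0.410)=22.48260, z(0.415)=22.47469
parabola through these three points peaks at t≈0.411 with z≈22.48317

max z = 22.483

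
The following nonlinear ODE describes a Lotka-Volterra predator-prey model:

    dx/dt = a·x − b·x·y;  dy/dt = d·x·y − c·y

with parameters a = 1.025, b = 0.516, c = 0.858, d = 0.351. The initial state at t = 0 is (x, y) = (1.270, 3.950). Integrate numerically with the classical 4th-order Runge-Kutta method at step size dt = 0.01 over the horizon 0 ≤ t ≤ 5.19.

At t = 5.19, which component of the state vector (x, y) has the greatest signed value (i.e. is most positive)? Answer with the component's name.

t=0.000: state=(1.270, 3.950)
step 1 (dt=0.01): k1=(-1.287, -1.628), k2=(-1.275, -1.634), k3=(-1.275, -1.634), k4=(-1.263, -1.639); state += dt/6·(k1+2k2+2k3+k4)
t=0.010: state=(1.257, 3.934)
t=0.020: state=(1.245, 3.917)
t=0.030: state=(1.232, 3.901)
continuing one RK4 step at a time; state shown every 20 steps (Δt=0.2):
t=0.200: state=(1.055, 3.608)
t=0.400: state=(0.909, 3.255)
t=0.600: state=(0.812, 2.912)
t=0.800: state=(0.750, 2.591)
t=1.000: state=(0.716, 2.297)
t=1.200: state=(0.703, 2.033)
t=1.400: state=(0.708, 1.800)
t=1.600: state=(0.730, 1.594)
t=1.800: state=(0.767, 1.415)
t=2.000: state=(0.821, 1.260)
t=2.200: state=(0.891, 1.127)
t=2.400: state=(0.979, 1.014)
t=2.600: state=(1.088, 0.918)
t=2.800: state=(1.220, 0.838)
t=3.000: state=(1.379, 0.773)
t=3.200: state=(1.567, 0.722)
t=3.400: state=(1.789, 0.684)
t=3.600: state=(2.049, 0.659)
t=3.800: state=(2.351, 0.648)
t=4.000: state=(2.699, 0.651)
t=4.200: state=(3.095, 0.672)
t=4.400: state=(3.538, 0.715)
t=4.600: state=(4.020, 0.785)
t=4.800: state=(4.528, 0.892)
t=5.000: state=(5.030, 1.051)
t=5.190: state=(5.459, 1.267)
compare at T: x=5.459, y=1.267

largest component: x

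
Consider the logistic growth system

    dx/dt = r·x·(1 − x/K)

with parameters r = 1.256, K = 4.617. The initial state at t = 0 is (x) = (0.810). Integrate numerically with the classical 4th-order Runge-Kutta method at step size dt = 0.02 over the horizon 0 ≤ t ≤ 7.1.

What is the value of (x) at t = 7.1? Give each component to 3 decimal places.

(x) = (4.614)

t=0.000: state=(0.810)
step 1 (dt=0.02): k1=(0.839), k2=(0.846), k3=(0.846), k4=(0.853); state += dt/6·(k1+2k2+2k3+k4)
t=0.020: state=(0.827)
t=0.040: state=(0.844)
t=0.060: state=(0.862)
continuing one RK4 step at a time; state shown every 25 steps (Δt=0.5):
t=0.500: state=(1.316)
t=1.000: state=(1.974)
t=1.500: state=(2.693)
t=2.000: state=(3.343)
t=2.500: state=(3.837)
t=3.000: state=(4.165)
t=3.500: state=(4.364)
t=4.000: state=(4.479)
t=4.500: state=(4.542)
t=5.000: state=(4.577)
t=5.500: state=(4.595)
t=6.000: state=(4.605)
t=6.500: state=(4.611)
t=7.000: state=(4.614)
t=7.100: state=(4.614)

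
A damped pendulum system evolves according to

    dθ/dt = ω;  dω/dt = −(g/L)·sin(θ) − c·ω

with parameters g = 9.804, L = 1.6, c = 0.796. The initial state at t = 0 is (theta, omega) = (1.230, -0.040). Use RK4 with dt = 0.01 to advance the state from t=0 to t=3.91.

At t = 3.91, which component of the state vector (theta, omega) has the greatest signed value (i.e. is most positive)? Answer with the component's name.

t=0.000: state=(1.230, -0.040)
step 1 (dt=0.01): k1=(-0.040, -5.743), k2=(-0.069, -5.720), k3=(-0.069, -5.720), k4=(-0.097, -5.696); state += dt/6·(k1+2k2+2k3+k4)
t=0.010: state=(1.229, -0.097)
t=0.020: state=(1.228, -0.154)
t=0.030: state=(1.226, -0.210)
continuing one RK4 step at a time; state shown every 20 steps (Δt=0.2):
t=0.200: state=(1.114, -1.084)
t=0.400: state=(0.814, -1.858)
t=0.600: state=(0.398, -2.225)
t=0.800: state=(-0.042, -2.088)
t=1.000: state=(-0.408, -1.514)
t=1.200: state=(-0.632, -0.713)
t=1.400: state=(-0.692, 0.101)
t=1.600: state=(-0.601, 0.778)
t=1.800: state=(-0.398, 1.209)
t=2.000: state=(-0.138, 1.329)
t=2.200: state=(0.113, 1.140)
t=2.400: state=(0.303, 0.728)
t=2.600: state=(0.398, 0.222)
t=2.800: state=(0.393, -0.256)
t=3.000: state=(0.304, -0.610)
t=3.200: state=(0.162, -0.783)
t=3.400: state=(0.004, -0.758)
t=3.600: state=(-0.131, -0.570)
t=3.800: state=(-0.217, -0.283)
t=3.910: state=(-0.239, -0.113)
compare at T: theta=-0.239, omega=-0.113

largest component: omega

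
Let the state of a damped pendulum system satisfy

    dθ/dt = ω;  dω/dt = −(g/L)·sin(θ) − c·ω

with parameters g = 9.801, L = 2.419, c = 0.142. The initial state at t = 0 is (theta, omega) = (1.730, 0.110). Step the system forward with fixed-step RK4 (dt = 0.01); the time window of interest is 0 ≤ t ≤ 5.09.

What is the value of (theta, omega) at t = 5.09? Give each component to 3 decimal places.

(theta, omega) = (-0.966, -1.081)

t=0.000: state=(1.730, 0.110)
step 1 (dt=0.01): k1=(0.110, -4.016), k2=(0.090, -4.013), k3=(0.090, -4.013), k4=(0.070, -4.010); state += dt/6·(k1+2k2+2k3+k4)
t=0.010: state=(1.731, 0.070)
t=0.020: state=(1.731, 0.030)
t=0.030: state=(1.731, -0.010)
continuing one RK4 step at a time; state shown every 20 steps (Δt=0.2):
t=0.200: state=(1.672, -0.684)
t=0.400: state=(1.457, -1.462)
t=0.600: state=(1.091, -2.183)
t=0.800: state=(0.596, -2.717)
t=1.000: state=(0.029, -2.885)
t=1.200: state=(-0.527, -2.605)
t=1.400: state=(-0.990, -1.981)
t=1.600: state=(-1.309, -1.195)
t=1.800: state=(-1.466, -0.375)
t=2.000: state=(-1.460, 0.431)
t=2.200: state=(-1.295, 1.204)
t=2.400: state=(-0.983, 1.897)
t=2.600: state=(-0.549, 2.397)
t=2.800: state=(-0.047, 2.564)
t=3.000: state=(0.449, 2.330)
t=3.200: state=(0.864, 1.774)
t=3.400: state=(1.147, 1.047)
t=3.600: state=(1.279, 0.266)
t=3.800: state=(1.254, -0.507)
t=4.000: state=(1.079, -1.230)
t=4.200: state=(0.770, -1.835)
t=4.400: state=(0.361, -2.212)
t=4.600: state=(-0.092, -2.256)
t=4.800: state=(-0.518, -1.950)
t=5.000: state=(-0.855, -1.385)
t=5.090: state=(-0.966, -1.081)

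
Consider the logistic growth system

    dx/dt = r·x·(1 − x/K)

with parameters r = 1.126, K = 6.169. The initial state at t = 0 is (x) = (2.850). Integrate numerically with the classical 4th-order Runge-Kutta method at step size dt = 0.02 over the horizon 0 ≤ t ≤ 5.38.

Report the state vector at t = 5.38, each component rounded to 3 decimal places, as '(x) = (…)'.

(x) = (6.152)

t=0.000: state=(2.850)
step 1 (dt=0.02): k1=(1.727), k2=(1.728), k3=(1.728), k4=(1.729); state += dt/6·(k1+2k2+2k3+k4)
t=0.020: state=(2.885)
t=0.040: state=(2.919)
t=0.060: state=(2.954)
continuing one RK4 step at a time; state shown every 10 steps (Δt=0.2):
t=0.200: state=(3.197)
t=0.400: state=(3.541)
t=0.600: state=(3.874)
t=0.800: state=(4.188)
t=1.000: state=(4.478)
t=1.200: state=(4.740)
t=1.400: state=(4.972)
t=1.600: state=(5.174)
t=1.800: state=(5.348)
t=2.000: state=(5.496)
t=2.200: state=(5.619)
t=2.400: state=(5.722)
t=2.600: state=(5.807)
t=2.800: state=(5.877)
t=3.000: state=(5.933)
t=3.200: state=(5.979)
t=3.400: state=(6.017)
t=3.600: state=(6.047)
t=3.800: state=(6.071)
t=4.000: state=(6.091)
t=4.200: state=(6.106)
t=4.400: state=(6.119)
t=4.600: state=(6.129)
t=4.800: state=(6.137)
t=5.000: state=(6.143)
t=5.200: state=(6.148)
t=5.380: state=(6.152)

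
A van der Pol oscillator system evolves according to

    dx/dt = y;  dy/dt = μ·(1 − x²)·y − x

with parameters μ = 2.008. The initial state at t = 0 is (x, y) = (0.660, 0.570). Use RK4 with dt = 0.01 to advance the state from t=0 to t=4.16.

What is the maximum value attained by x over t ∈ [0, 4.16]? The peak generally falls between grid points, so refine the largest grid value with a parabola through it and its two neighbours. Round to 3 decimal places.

t=0.000: state=(0.660, 0.570)
step 1 (dt=0.01): k1=(0.570, -0.014), k2=(0.570, -0.021), k3=(0.570, -0.021), k4=(0.570, -0.029); state += dt/6·(k1+2k2+2k3+k4)
t=0.010: state=(0.666, 0.570)
t=0.020: state=(0.671, 0.569)
t=0.030: state=(0.677, 0.569)
continuing one RK4 step at a time; state shown every 20 steps (Δt=0.2):
t=0.200: state=(0.772, 0.536)
t=0.400: state=(0.870, 0.436)
t=0.600: state=(0.942, 0.280)
t=0.800: state=(0.980, 0.093)
t=1.000: state=(0.979, -0.104)
t=1.200: state=(0.938, -0.303)
t=1.400: state=(0.857, -0.515)
t=1.600: state=(0.729, -0.769)
t=1.800: state=(0.543, -1.119)
t=2.000: state=(0.269, -1.657)
t=2.200: state=(-0.140, -2.479)
t=2.400: state=(-0.727, -3.319)
t=2.600: state=(-1.382, -2.914)
t=2.800: state=(-1.803, -1.277)
t=3.000: state=(-1.938, -0.222)
t=3.200: state=(-1.937, 0.161)
t=3.400: state=(-1.890, 0.291)
t=3.600: state=(-1.825, 0.346)
t=3.800: state=(-1.752, 0.382)
t=4.000: state=(-1.673, 0.415)
t=4.160: state=(-1.604, 0.445)
largest grid value and its neighbours: x(0.880)=0.98398, x(0.890)=0.98407, x(0.900)=0.98407
parabola through these three points peaks at t≈0.895 with x≈0.98408

max x = 0.984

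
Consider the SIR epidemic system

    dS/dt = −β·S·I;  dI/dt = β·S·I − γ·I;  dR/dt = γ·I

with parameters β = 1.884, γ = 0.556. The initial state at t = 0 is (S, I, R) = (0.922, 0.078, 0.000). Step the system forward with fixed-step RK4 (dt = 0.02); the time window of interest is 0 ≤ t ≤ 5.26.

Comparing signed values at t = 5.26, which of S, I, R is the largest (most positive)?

t=0.000: state=(0.922, 0.078, 0.000)
step 1 (dt=0.02): k1=(-0.135, 0.092, 0.043), k2=(-0.137, 0.093, 0.044), k3=(-0.137, 0.093, 0.044), k4=(-0.138, 0.094, 0.044); state += dt/6·(k1+2k2+2k3+k4)
t=0.020: state=(0.919, 0.080, 0.001)
t=0.040: state=(0.916, 0.082, 0.002)
t=0.060: state=(0.914, 0.084, 0.003)
continuing one RK4 step at a time; state shown every 10 steps (Δt=0.2):
t=0.200: state=(0.892, 0.098, 0.010)
t=0.400: state=(0.856, 0.122, 0.022)
t=0.600: state=(0.813, 0.150, 0.037)
t=0.800: state=(0.764, 0.180, 0.055)
t=1.000: state=(0.710, 0.213, 0.077)
t=1.200: state=(0.651, 0.246, 0.103)
t=1.400: state=(0.589, 0.279, 0.132)
t=1.600: state=(0.528, 0.308, 0.165)
t=1.800: state=(0.468, 0.332, 0.200)
t=2.000: state=(0.411, 0.351, 0.238)
t=2.200: state=(0.359, 0.363, 0.278)
t=2.400: state=(0.313, 0.368, 0.319)
t=2.600: state=(0.273, 0.368, 0.360)
t=2.800: state=(0.238, 0.362, 0.400)
t=3.000: state=(0.208, 0.352, 0.440)
t=3.200: state=(0.182, 0.339, 0.479)
t=3.400: state=(0.161, 0.324, 0.515)
t=3.600: state=(0.143, 0.307, 0.550)
t=3.800: state=(0.128, 0.289, 0.584)
t=4.000: state=(0.115, 0.270, 0.615)
t=4.200: state=(0.104, 0.252, 0.644)
t=4.400: state=(0.095, 0.234, 0.671)
t=4.600: state=(0.087, 0.217, 0.696)
t=4.800: state=(0.081, 0.200, 0.719)
t=5.000: state=(0.075, 0.185, 0.740)
t=5.200: state=(0.070, 0.170, 0.760)
t=5.260: state=(0.069, 0.165, 0.766)
compare at T: S=0.069, I=0.165, R=0.766

largest component: R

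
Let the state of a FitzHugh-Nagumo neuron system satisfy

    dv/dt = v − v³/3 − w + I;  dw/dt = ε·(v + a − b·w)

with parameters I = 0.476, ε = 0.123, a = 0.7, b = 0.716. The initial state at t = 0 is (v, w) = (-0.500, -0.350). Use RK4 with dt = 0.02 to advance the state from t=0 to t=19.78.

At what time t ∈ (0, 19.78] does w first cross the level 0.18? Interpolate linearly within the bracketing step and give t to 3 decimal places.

t = 3.010

t=0.000: state=(-0.500, -0.350)
step 1 (dt=0.02): k1=(0.368, 0.055), k2=(0.370, 0.056), k3=(0.370, 0.056), k4=(0.372, 0.056); state += dt/6·(k1+2k2+2k3+k4)
t=0.020: state=(-0.493, -0.349)
t=0.040: state=(-0.485, -0.348)
t=0.060: state=(-0.478, -0.347)
continuing one RK4 step at a time; state shown every 50 steps (Δt=1):
t=1.000: state=(0.037, -0.269)
t=2.000: state=(1.138, -0.099)
t=3.000: state=(1.803, 0.177)
next step: t=3.020: state=(1.806, 0.183) — w has crossed 0.18
linear interpolation between t=3.000 (0.17715) and t=3.020 (0.18300) → t≈3.010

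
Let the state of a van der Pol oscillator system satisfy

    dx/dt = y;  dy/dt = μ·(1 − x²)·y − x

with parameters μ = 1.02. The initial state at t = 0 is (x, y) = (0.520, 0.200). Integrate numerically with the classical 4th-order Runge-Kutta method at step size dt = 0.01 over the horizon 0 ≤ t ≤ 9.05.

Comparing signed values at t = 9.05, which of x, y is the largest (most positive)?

t=0.000: state=(0.520, 0.200)
step 1 (dt=0.01): k1=(0.200, -0.371), k2=(0.198, -0.374), k3=(0.198, -0.374), k4=(0.196, -0.376); state += dt/6·(k1+2k2+2k3+k4)
t=0.010: state=(0.522, 0.196)
t=0.020: state=(0.524, 0.192)
t=0.030: state=(0.526, 0.189)
continuing one RK4 step at a time; state shown every 50 steps (Δt=0.5):
t=0.500: state=(0.563, -0.045)
t=1.000: state=(0.460, -0.386)
t=1.500: state=(0.162, -0.822)
t=2.000: state=(-0.374, -1.307)
t=2.500: state=(-1.059, -1.261)
t=3.000: state=(-1.474, -0.346)
t=3.500: state=(-1.449, 0.371)
t=4.000: state=(-1.149, 0.817)
t=4.500: state=(-0.613, 1.378)
t=5.000: state=(0.300, 2.320)
t=5.500: state=(1.501, 1.947)
t=6.000: state=(1.963, 0.090)
t=6.500: state=(1.826, -0.508)
t=7.000: state=(1.507, -0.764)
t=7.500: state=(1.048, -1.106)
t=8.000: state=(0.341, -1.811)
t=8.500: state=(-0.819, -2.694)
t=9.000: state=(-1.861, -1.047)
t=9.050: state=(-1.907, -0.831)
compare at T: x=-1.907, y=-0.831

largest component: y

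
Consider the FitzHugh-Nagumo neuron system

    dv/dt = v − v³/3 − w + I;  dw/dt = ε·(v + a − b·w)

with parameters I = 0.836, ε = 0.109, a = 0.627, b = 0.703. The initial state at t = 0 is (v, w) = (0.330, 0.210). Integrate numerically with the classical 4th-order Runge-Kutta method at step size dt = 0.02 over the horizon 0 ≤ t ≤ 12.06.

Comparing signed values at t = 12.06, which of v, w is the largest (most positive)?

t=0.000: state=(0.330, 0.210)
step 1 (dt=0.02): k1=(0.944, 0.088), k2=(0.952, 0.089), k3=(0.952, 0.089), k4=(0.959, 0.090); state += dt/6·(k1+2k2+2k3+k4)
t=0.020: state=(0.349, 0.212)
t=0.040: state=(0.368, 0.214)
t=0.060: state=(0.388, 0.215)
continuing one RK4 step at a time; state shown every 25 steps (Δt=0.5):
t=0.500: state=(0.884, 0.268)
t=1.000: state=(1.449, 0.354)
t=1.500: state=(1.753, 0.461)
t=2.000: state=(1.834, 0.574)
t=2.500: state=(1.826, 0.684)
t=3.000: state=(1.792, 0.789)
t=3.500: state=(1.750, 0.887)
t=4.000: state=(1.705, 0.980)
t=4.500: state=(1.659, 1.066)
t=5.000: state=(1.612, 1.147)
t=5.500: state=(1.564, 1.223)
t=6.000: state=(1.514, 1.292)
t=6.500: state=(1.464, 1.357)
t=7.000: state=(1.412, 1.416)
t=7.500: state=(1.357, 1.471)
t=8.000: state=(1.300, 1.520)
t=8.500: state=(1.240, 1.564)
t=9.000: state=(1.176, 1.604)
t=9.500: state=(1.106, 1.638)
t=10.000: state=(1.028, 1.667)
t=10.500: state=(0.939, 1.691)
t=11.000: state=(0.835, 1.708)
t=11.500: state=(0.704, 1.719)
t=12.000: state=(0.533, 1.721)
t=12.060: state=(0.508, 1.720)
compare at T: v=0.508, w=1.720

largest component: w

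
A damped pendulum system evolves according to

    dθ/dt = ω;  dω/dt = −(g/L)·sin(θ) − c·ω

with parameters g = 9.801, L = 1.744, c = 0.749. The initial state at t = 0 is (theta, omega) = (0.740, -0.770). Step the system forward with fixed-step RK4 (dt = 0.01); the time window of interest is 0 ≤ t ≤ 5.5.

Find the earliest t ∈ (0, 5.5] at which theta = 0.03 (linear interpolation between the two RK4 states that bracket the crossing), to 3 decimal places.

t = 0.545

t=0.000: state=(0.740, -0.770)
step 1 (dt=0.01): k1=(-0.770, -3.213), k2=(-0.786, -3.185), k3=(-0.786, -3.184), k4=(-0.802, -3.156); state += dt/6·(k1+2k2+2k3+k4)
t=0.010: state=(0.732, -0.802)
t=0.020: state=(0.724, -0.833)
t=0.030: state=(0.715, -0.864)
continuing one RK4 step at a time; state shown every 20 steps (Δt=0.2):
t=0.200: state=(0.530, -1.286)
t=0.400: state=(0.246, -1.501)
t=0.540: state=(0.037, -1.455)
next step: t=0.550: state=(0.023, -1.445) — theta has crossed 0.03
linear interpolation between t=0.540 (0.03715) and t=0.550 (0.02265) → t≈0.545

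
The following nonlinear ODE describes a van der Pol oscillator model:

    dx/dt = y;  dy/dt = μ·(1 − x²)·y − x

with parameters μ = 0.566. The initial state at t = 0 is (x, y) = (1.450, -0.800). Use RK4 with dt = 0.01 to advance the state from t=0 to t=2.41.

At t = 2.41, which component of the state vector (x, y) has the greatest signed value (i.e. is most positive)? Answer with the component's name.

t=0.000: state=(1.450, -0.800)
step 1 (dt=0.01): k1=(-0.800, -0.951), k2=(-0.805, -0.949), k3=(-0.805, -0.949), k4=(-0.809, -0.947); state += dt/6·(k1+2k2+2k3+k4)
t=0.010: state=(1.442, -0.809)
t=0.020: state=(1.434, -0.819)
t=0.030: state=(1.426, -0.828)
continuing one RK4 step at a time; state shown every 10 steps (Δt=0.1):
t=0.100: state=(1.365, -0.894)
t=0.200: state=(1.271, -0.986)
t=0.300: state=(1.168, -1.080)
t=0.400: state=(1.055, -1.176)
t=0.500: state=(0.933, -1.276)
t=0.600: state=(0.800, -1.382)
t=0.700: state=(0.656, -1.493)
t=0.800: state=(0.501, -1.609)
t=0.900: state=(0.334, -1.728)
t=1.000: state=(0.155, -1.848)
t=1.100: state=(-0.035, -1.961)
t=1.200: state=(-0.236, -2.059)
t=1.300: state=(-0.446, -2.129)
t=1.400: state=(-0.661, -2.158)
t=1.500: state=(-0.876, -2.130)
t=1.600: state=(-1.085, -2.037)
t=1.700: state=(-1.281, -1.874)
t=1.800: state=(-1.457, -1.649)
t=1.900: state=(-1.609, -1.379)
t=2.000: state=(-1.732, -1.087)
t=2.100: state=(-1.826, -0.793)
t=2.200: state=(-1.892, -0.517)
t=2.300: state=(-1.930, -0.267)
t=2.400: state=(-1.946, -0.049)
t=2.410: state=(-1.946, -0.029)
compare at T: x=-1.946, y=-0.029

largest component: y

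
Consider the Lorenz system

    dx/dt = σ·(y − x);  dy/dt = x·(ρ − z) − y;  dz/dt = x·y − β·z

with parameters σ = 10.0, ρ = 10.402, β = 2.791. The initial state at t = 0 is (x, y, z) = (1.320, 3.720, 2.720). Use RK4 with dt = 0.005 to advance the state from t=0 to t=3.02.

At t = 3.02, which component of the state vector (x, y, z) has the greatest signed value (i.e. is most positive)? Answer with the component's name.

largest component: z

t=0.000: state=(1.320, 3.720, 2.720)
step 1 (dt=0.005): k1=(24.000, 6.420, -2.681), k2=(23.561, 6.874, -2.417), k3=(23.583, 6.864, -2.421), k4=(23.164, 7.309, -2.159); state += dt/6·(k1+2k2+2k3+k4)
t=0.005: state=(1.438, 3.754, 2.708)
t=0.010: state=(1.552, 3.793, 2.698)
t=0.015: state=(1.662, 3.836, 2.691)
continuing one RK4 step at a time; state shown every 20 steps (Δt=0.1):
t=0.100: state=(3.271, 5.076, 2.977)
t=0.200: state=(5.205, 7.285, 4.587)
t=0.300: state=(7.244, 9.036, 8.070)
t=0.400: state=(8.252, 8.242, 12.246)
t=0.500: state=(7.172, 5.239, 13.895)
t=0.600: state=(5.031, 2.978, 12.617)
t=0.700: state=(3.397, 2.227, 10.443)
t=0.800: state=(2.652, 2.283, 8.467)
t=0.900: state=(2.568, 2.734, 6.963)
t=1.000: state=(2.940, 3.507, 6.010)
t=1.100: state=(3.689, 4.615, 5.722)
t=1.200: state=(4.765, 5.963, 6.300)
t=1.300: state=(5.974, 7.109, 7.892)
t=1.400: state=(6.822, 7.276, 10.100)
t=1.500: state=(6.756, 6.178, 11.711)
t=1.600: state=(5.831, 4.689, 11.836)
t=1.700: state=(4.722, 3.739, 10.848)
t=1.800: state=(3.970, 3.465, 9.535)
t=1.900: state=(3.706, 3.667, 8.384)
t=2.000: state=(3.860, 4.191, 7.627)
t=2.100: state=(4.335, 4.934, 7.401)
t=2.200: state=(5.011, 5.731, 7.789)
t=2.300: state=(5.693, 6.288, 8.738)
t=2.400: state=(6.104, 6.290, 9.899)
t=2.500: state=(6.033, 5.717, 10.700)
t=2.600: state=(5.548, 4.950, 10.787)
t=2.700: state=(4.949, 4.396, 10.277)
t=2.800: state=(4.509, 4.201, 9.523)
t=2.900: state=(4.345, 4.322, 8.831)
t=3.000: state=(4.449, 4.668, 8.396)
t=3.020: state=(4.497, 4.756, 8.350)
compare at T: x=4.497, y=4.756, z=8.350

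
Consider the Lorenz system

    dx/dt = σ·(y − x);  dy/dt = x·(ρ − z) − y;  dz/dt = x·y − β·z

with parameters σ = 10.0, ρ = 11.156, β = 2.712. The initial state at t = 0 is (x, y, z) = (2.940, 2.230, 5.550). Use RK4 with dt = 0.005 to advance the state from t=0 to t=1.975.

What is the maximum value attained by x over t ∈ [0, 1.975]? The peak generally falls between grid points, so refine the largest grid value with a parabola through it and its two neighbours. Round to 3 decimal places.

max x = 7.762

t=0.000: state=(2.940, 2.230, 5.550)
step 1 (dt=0.005): k1=(-7.100, 14.252, -8.495), k2=(-6.566, 14.179, -8.373), k3=(-6.581, 14.185, -8.372), k4=(-6.062, 14.118, -8.249); state += dt/6·(k1+2k2+2k3+k4)
t=0.005: state=(2.907, 2.301, 5.508)
t=0.010: state=(2.879, 2.371, 5.468)
t=0.015: state=(2.856, 2.441, 5.428)
continuing one RK4 step at a time; state shown every 20 steps (Δt=0.1):
t=0.100: state=(3.005, 3.639, 4.975)
t=0.200: state=(4.004, 5.318, 5.169)
t=0.300: state=(5.541, 7.228, 6.607)
t=0.400: state=(7.127, 8.427, 9.525)
t=0.500: state=(7.752, 7.567, 12.683)
t=0.600: state=(6.791, 5.227, 13.800)
t=0.700: state=(5.090, 3.463, 12.718)
t=0.800: state=(3.786, 2.849, 10.870)
t=0.900: state=(3.208, 2.959, 9.147)
t=1.000: state=(3.229, 3.495, 7.867)
t=1.100: state=(3.703, 4.372, 7.186)
t=1.200: state=(4.538, 5.517, 7.271)
t=1.300: state=(5.586, 6.646, 8.279)
t=1.400: state=(6.498, 7.167, 10.052)
t=1.500: state=(6.768, 6.599, 11.754)
t=1.600: state=(6.206, 5.335, 12.376)
t=1.700: state=(5.237, 4.273, 11.811)
t=1.800: state=(4.428, 3.815, 10.677)
t=1.900: state=(4.041, 3.876, 9.538)
t=1.975: state=(4.033, 4.169, 8.877)
largest grid value and its neighbours: x(0.485)=7.76020, x(0.490)=7.76190, x(0.495)=7.75922
parabola through these three points peaks at t≈0.489 with x≈7.76193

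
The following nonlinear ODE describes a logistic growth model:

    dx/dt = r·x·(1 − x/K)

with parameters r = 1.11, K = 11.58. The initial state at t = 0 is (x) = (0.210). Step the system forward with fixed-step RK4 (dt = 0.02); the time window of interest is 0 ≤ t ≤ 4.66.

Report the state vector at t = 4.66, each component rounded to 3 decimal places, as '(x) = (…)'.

t=0.000: state=(0.210)
step 1 (dt=0.02): k1=(0.229), k2=(0.231), k3=(0.231), k4=(0.234); state += dt/6·(k1+2k2+2k3+k4)
t=0.020: state=(0.215)
t=0.040: state=(0.219)
t=0.060: state=(0.224)
continuing one RK4 step at a time; state shown every 10 steps (Δt=0.2):
t=0.200: state=(0.261)
t=0.400: state=(0.324)
t=0.600: state=(0.402)
t=0.800: state=(0.497)
t=1.000: state=(0.615)
t=1.200: state=(0.757)
t=1.400: state=(0.930)
t=1.600: state=(1.139)
t=1.800: state=(1.388)
t=2.000: state=(1.683)
t=2.200: state=(2.028)
t=2.400: state=(2.427)
t=2.600: state=(2.880)
t=2.800: state=(3.386)
t=3.000: state=(3.942)
t=3.200: state=(4.537)
t=3.400: state=(5.162)
t=3.600: state=(5.803)
t=3.800: state=(6.443)
t=4.000: state=(7.067)
t=4.200: state=(7.661)
t=4.400: state=(8.215)
t=4.600: state=(8.719)
t=4.660: state=(8.860)

(x) = (8.860)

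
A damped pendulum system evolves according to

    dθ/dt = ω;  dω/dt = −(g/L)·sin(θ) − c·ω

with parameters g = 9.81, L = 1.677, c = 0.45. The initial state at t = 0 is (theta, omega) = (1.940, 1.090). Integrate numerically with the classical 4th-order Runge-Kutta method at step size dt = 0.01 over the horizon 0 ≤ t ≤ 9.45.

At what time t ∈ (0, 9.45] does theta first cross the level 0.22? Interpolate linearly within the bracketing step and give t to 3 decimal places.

t=0.000: state=(1.940, 1.090)
step 1 (dt=0.01): k1=(1.090, -5.946), k2=(1.060, -5.921), k3=(1.060, -5.921), k4=(1.031, -5.897); state += dt/6·(k1+2k2+2k3+k4)
t=0.010: state=(1.951, 1.031)
t=0.020: state=(1.961, 0.972)
t=0.030: state=(1.970, 0.914)
continuing one RK4 step at a time; state shown every 50 steps (Δt=0.5):
t=0.500: state=(1.812, -1.526)
t=1.000: state=(0.484, -3.486)
t=1.070: state=(0.238, -3.519)
next step: t=1.080: state=(0.203, -3.516) — theta has crossed 0.22
linear interpolation between t=1.070 (0.23792) and t=1.080 (0.20274) → t≈1.075

t = 1.075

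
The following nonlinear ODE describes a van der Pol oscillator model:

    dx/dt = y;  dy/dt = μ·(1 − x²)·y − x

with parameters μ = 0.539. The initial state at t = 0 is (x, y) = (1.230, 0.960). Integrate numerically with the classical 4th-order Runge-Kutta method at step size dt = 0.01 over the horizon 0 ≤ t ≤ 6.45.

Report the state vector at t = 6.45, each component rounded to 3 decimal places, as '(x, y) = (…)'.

(x, y) = (1.899, 0.622)

t=0.000: state=(1.230, 0.960)
step 1 (dt=0.01): k1=(0.960, -1.495), k2=(0.953, -1.504), k3=(0.952, -1.504), k4=(0.945, -1.513); state += dt/6·(k1+2k2+2k3+k4)
t=0.010: state=(1.240, 0.945)
t=0.020: state=(1.249, 0.930)
t=0.030: state=(1.258, 0.914)
continuing one RK4 step at a time; state shown every 25 steps (Δt=0.25):
t=0.250: state=(1.420, 0.549)
t=0.500: state=(1.504, 0.130)
t=0.750: state=(1.489, -0.236)
t=1.000: state=(1.391, -0.541)
t=1.250: state=(1.222, -0.805)
t=1.500: state=(0.990, -1.054)
t=1.750: state=(0.695, -1.311)
t=2.000: state=(0.333, -1.582)
t=2.250: state=(-0.095, -1.837)
t=2.500: state=(-0.576, -1.979)
t=2.750: state=(-1.062, -1.854)
t=3.000: state=(-1.475, -1.396)
t=3.250: state=(-1.745, -0.757)
t=3.500: state=(-1.858, -0.167)
t=3.750: state=(-1.841, 0.276)
t=4.000: state=(-1.731, 0.593)
t=4.250: state=(-1.551, 0.840)
t=4.500: state=(-1.313, 1.064)
t=4.750: state=(-1.018, 1.298)
t=5.000: state=(-0.661, 1.565)
t=5.250: state=(-0.233, 1.859)
t=5.500: state=(0.266, 2.119)
t=5.750: state=(0.811, 2.186)
t=6.000: state=(1.327, 1.872)
t=6.250: state=(1.717, 1.209)
t=6.450: state=(1.899, 0.622)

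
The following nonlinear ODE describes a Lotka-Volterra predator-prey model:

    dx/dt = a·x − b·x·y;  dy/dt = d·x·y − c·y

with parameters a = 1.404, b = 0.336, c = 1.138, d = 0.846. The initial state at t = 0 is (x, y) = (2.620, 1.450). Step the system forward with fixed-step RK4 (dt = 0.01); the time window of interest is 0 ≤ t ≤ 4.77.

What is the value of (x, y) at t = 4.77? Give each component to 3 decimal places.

t=0.000: state=(2.620, 1.450)
step 1 (dt=0.01): k1=(2.402, 1.564), k2=(2.406, 1.587), k3=(2.406, 1.587), k4=(2.410, 1.611); state += dt/6·(k1+2k2+2k3+k4)
t=0.010: state=(2.644, 1.466)
t=0.020: state=(2.668, 1.482)
t=0.030: state=(2.692, 1.499)
continuing one RK4 step at a time; state shown every 20 steps (Δt=0.2):
t=0.200: state=(3.107, 1.875)
t=0.400: state=(3.545, 2.625)
t=0.600: state=(3.783, 3.903)
t=0.800: state=(3.623, 5.856)
t=1.000: state=(2.991, 8.208)
t=1.200: state=(2.130, 10.087)
t=1.400: state=(1.389, 10.785)
t=1.600: state=(0.899, 10.388)
t=1.800: state=(0.611, 9.380)
t=2.000: state=(0.449, 8.160)
t=2.200: state=(0.358, 6.953)
t=2.400: state=(0.308, 5.856)
t=2.600: state=(0.285, 4.903)
t=2.800: state=(0.279, 4.094)
t=3.000: state=(0.287, 3.420)
t=3.200: state=(0.308, 2.864)
t=3.400: state=(0.342, 2.410)
t=3.600: state=(0.390, 2.041)
t=3.800: state=(0.455, 1.746)
t=4.000: state=(0.540, 1.512)
t=4.200: state=(0.650, 1.331)
t=4.400: state=(0.791, 1.197)
t=4.600: state=(0.969, 1.106)
t=4.770: state=(1.157, 1.061)

(x, y) = (1.157, 1.061)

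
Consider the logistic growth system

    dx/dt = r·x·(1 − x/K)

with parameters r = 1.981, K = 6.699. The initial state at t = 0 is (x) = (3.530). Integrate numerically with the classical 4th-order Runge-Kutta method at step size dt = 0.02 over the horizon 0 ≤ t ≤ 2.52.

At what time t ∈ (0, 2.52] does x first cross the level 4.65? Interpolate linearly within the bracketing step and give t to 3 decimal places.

t=0.000: state=(3.530)
step 1 (dt=0.02): k1=(3.308), k2=(3.304), k3=(3.304), k4=(3.300); state += dt/6·(k1+2k2+2k3+k4)
t=0.020: state=(3.596)
t=0.040: state=(3.662)
t=0.060: state=(3.728)
continuing one RK4 step at a time; state shown every 5 steps (Δt=0.1):
t=0.100: state=(3.858)
t=0.200: state=(4.176)
t=0.300: state=(4.479)
t=0.340: state=(4.595)
next step: t=0.360: state=(4.652) — x has crossed 4.65
linear interpolation between t=0.340 (4.59542) and t=0.360 (4.65217) → t≈0.359

t = 0.359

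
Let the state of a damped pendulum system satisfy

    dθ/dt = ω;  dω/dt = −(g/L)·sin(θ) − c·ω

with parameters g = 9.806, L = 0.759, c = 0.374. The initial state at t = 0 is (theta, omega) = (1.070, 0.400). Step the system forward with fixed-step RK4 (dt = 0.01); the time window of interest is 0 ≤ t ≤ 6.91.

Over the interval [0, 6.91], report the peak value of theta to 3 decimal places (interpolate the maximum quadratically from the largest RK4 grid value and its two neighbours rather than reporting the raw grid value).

t=0.000: state=(1.070, 0.400)
step 1 (dt=0.01): k1=(0.400, -11.483), k2=(0.343, -11.474), k3=(0.343, -11.472), k4=(0.285, -11.461); state += dt/6·(k1+2k2+2k3+k4)
t=0.010: state=(1.073, 0.285)
t=0.020: state=(1.076, 0.171)
t=0.030: state=(1.077, 0.057)
continuing one RK4 step at a time; state shown every 25 steps (Δt=0.25):
t=0.250: state=(0.827, -2.226)
t=0.500: state=(0.077, -3.395)
t=0.750: state=(-0.658, -2.134)
t=1.000: state=(-0.891, 0.322)
t=1.250: state=(-0.530, 2.386)
t=1.500: state=(0.157, 2.740)
t=1.750: state=(0.673, 1.163)
t=2.000: state=(0.691, -0.991)
t=2.250: state=(0.244, -2.349)
t=2.500: state=(-0.333, -1.965)
t=2.750: state=(-0.627, -0.268)
t=3.000: state=(-0.466, 1.447)
t=3.250: state=(0.002, 2.047)
t=3.500: state=(0.428, 1.144)
t=3.750: state=(0.516, -0.453)
t=4.000: state=(0.239, -1.608)
t=4.250: state=(-0.183, -1.536)
t=4.500: state=(-0.437, -0.385)
t=4.750: state=(-0.362, 0.925)
t=5.000: state=(-0.039, 1.481)
t=5.250: state=(0.283, 0.931)
t=5.500: state=(0.375, -0.222)
t=5.750: state=(0.194, -1.119)
t=6.000: state=(-0.109, -1.144)
t=6.250: state=(-0.308, -0.350)
t=6.500: state=(-0.270, 0.618)
t=6.750: state=(-0.043, 1.065)
t=6.910: state=(0.120, 0.920)
largest grid value and its neighbours: theta(0.020)=1.07571, theta(0.030)=1.07684, theta(0.040)=1.07684
parabola through these three points peaks at t≈0.035 with theta≈1.07698

max theta = 1.077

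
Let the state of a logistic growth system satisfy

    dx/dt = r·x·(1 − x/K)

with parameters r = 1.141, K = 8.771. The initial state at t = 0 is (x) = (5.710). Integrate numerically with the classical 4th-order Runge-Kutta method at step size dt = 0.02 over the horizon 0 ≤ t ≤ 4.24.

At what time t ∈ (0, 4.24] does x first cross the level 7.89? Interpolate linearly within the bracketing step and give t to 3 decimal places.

t=0.000: state=(5.710)
step 1 (dt=0.02): k1=(2.274), k2=(2.266), k3=(2.266), k4=(2.258); state += dt/6·(k1+2k2+2k3+k4)
t=0.020: state=(5.755)
t=0.040: state=(5.800)
t=0.060: state=(5.845)
continuing one RK4 step at a time; state shown every 10 steps (Δt=0.2):
t=0.200: state=(6.148)
t=0.400: state=(6.547)
t=0.600: state=(6.904)
t=0.800: state=(7.218)
t=1.000: state=(7.488)
t=1.200: state=(7.719)
t=1.360: state=(7.876)
next step: t=1.380: state=(7.895) — x has crossed 7.89
linear interpolation between t=1.360 (7.87639) and t=1.380 (7.89456) → t≈1.375

t = 1.375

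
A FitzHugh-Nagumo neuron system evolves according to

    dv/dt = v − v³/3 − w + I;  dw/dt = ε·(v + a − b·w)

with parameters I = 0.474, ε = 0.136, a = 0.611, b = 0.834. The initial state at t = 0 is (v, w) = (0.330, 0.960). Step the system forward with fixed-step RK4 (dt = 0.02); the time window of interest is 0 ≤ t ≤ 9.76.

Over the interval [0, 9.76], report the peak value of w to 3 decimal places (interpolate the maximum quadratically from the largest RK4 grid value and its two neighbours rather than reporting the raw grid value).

max w = 0.966

t=0.000: state=(0.330, 0.960)
step 1 (dt=0.02): k1=(-0.168, 0.019), k2=(-0.170, 0.019), k3=(-0.170, 0.019), k4=(-0.171, 0.019); state += dt/6·(k1+2k2+2k3+k4)
t=0.020: state=(0.327, 0.960)
t=0.040: state=(0.323, 0.961)
t=0.060: state=(0.320, 0.961)
continuing one RK4 step at a time; state shown every 25 steps (Δt=0.5):
t=0.500: state=(0.221, 0.966)
t=1.000: state=(0.046, 0.962)
t=1.500: state=(-0.237, 0.944)
t=2.000: state=(-0.664, 0.903)
t=2.500: state=(-1.183, 0.833)
t=3.000: state=(-1.573, 0.735)
t=3.500: state=(-1.733, 0.624)
t=4.000: state=(-1.759, 0.514)
t=4.500: state=(-1.735, 0.411)
t=5.000: state=(-1.695, 0.315)
t=5.500: state=(-1.650, 0.227)
t=6.000: state=(-1.602, 0.148)
t=6.500: state=(-1.554, 0.076)
t=7.000: state=(-1.506, 0.011)
t=7.500: state=(-1.458, -0.047)
t=8.000: state=(-1.410, -0.099)
t=8.500: state=(-1.361, -0.145)
t=9.000: state=(-1.311, -0.185)
t=9.500: state=(-1.261, -0.219)
t=9.760: state=(-1.235, -0.235)
largest grid value and its neighbours: w(0.580)=0.96612, w(0.600)=0.96612, w(0.620)=0.96611
parabola through these three points peaks at t≈0.593 with w≈0.96612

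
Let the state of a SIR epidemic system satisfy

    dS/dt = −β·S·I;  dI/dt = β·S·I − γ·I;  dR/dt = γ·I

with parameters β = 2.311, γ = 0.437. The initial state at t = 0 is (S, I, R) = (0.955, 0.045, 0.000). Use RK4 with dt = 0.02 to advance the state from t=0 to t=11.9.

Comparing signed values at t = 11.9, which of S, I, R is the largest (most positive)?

t=0.000: state=(0.955, 0.045, 0.000)
step 1 (dt=0.02): k1=(-0.099, 0.080, 0.020), k2=(-0.101, 0.081, 0.020), k3=(-0.101, 0.081, 0.020), k4=(-0.103, 0.082, 0.020); state += dt/6·(k1+2k2+2k3+k4)
t=0.020: state=(0.953, 0.047, 0.000)
t=0.040: state=(0.951, 0.048, 0.001)
t=0.060: state=(0.949, 0.050, 0.001)
continuing one RK4 step at a time; state shown every 25 steps (Δt=0.5):
t=0.500: state=(0.879, 0.105, 0.016)
t=1.000: state=(0.734, 0.216, 0.050)
t=1.500: state=(0.527, 0.361, 0.113)
t=2.000: state=(0.323, 0.472, 0.205)
t=2.500: state=(0.183, 0.505, 0.313)
t=3.000: state=(0.103, 0.476, 0.421)
t=3.500: state=(0.061, 0.420, 0.519)
t=4.000: state=(0.039, 0.357, 0.604)
t=4.500: state=(0.027, 0.298, 0.675)
t=5.000: state=(0.020, 0.246, 0.734)
t=5.500: state=(0.015, 0.202, 0.783)
t=6.000: state=(0.012, 0.165, 0.823)
t=6.500: state=(0.010, 0.134, 0.856)
t=7.000: state=(0.009, 0.109, 0.882)
t=7.500: state=(0.008, 0.088, 0.904)
t=8.000: state=(0.007, 0.072, 0.921)
t=8.500: state=(0.007, 0.058, 0.935)
t=9.000: state=(0.006, 0.047, 0.947)
t=9.500: state=(0.006, 0.038, 0.956)
t=10.000: state=(0.006, 0.031, 0.963)
t=10.500: state=(0.006, 0.025, 0.969)
t=11.000: state=(0.006, 0.020, 0.974)
t=11.500: state=(0.005, 0.016, 0.978)
t=11.900: state=(0.005, 0.014, 0.981)
compare at T: S=0.005, I=0.014, R=0.981

largest component: R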